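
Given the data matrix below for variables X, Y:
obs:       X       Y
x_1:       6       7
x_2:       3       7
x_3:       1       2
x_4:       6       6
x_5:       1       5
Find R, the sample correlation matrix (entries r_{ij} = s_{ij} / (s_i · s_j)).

Step 1 — column means:
  mean(X) = (6 + 3 + 1 + 6 + 1) / 5 = 17/5 = 3.4
  mean(Y) = (7 + 7 + 2 + 6 + 5) / 5 = 27/5 = 5.4

Step 2 — sample variances and covariances s[i,j] = (1/(n-1)) · Σ_k (x_{k,i} - mean_i) · (x_{k,j} - mean_j), with n-1 = 4:
  s[X,X] = ((2.6)·(2.6) + (-0.4)·(-0.4) + (-2.4)·(-2.4) + (2.6)·(2.6) + (-2.4)·(-2.4)) / 4 = 25.2/4 = 6.3
  s[X,Y] = ((2.6)·(1.6) + (-0.4)·(1.6) + (-2.4)·(-3.4) + (2.6)·(0.6) + (-2.4)·(-0.4)) / 4 = 14.2/4 = 3.55
  s[Y,Y] = ((1.6)·(1.6) + (1.6)·(1.6) + (-3.4)·(-3.4) + (0.6)·(0.6) + (-0.4)·(-0.4)) / 4 = 17.2/4 = 4.3
  Sample standard deviations s_i = √(s[i,i]):
  s(X) = √(6.3) = 2.51
  s(Y) = √(4.3) = 2.0736

Step 3 — r_{ij} = s_{ij} / (s_i · s_j):
  r[X,X] = 1 (diagonal).
  r[X,Y] = 3.55 / (2.51 · 2.0736) = 3.55 / 5.2048 = 0.6821
  r[Y,Y] = 1 (diagonal).

R is symmetric with unit diagonal. Assembling:

R = [[1, 0.6821],
 [0.6821, 1]]


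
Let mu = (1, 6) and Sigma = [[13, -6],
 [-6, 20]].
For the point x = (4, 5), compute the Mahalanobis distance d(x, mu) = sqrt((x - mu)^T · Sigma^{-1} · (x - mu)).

Step 1 — centre the observation: (x - mu) = (3, -1).

Step 2 — invert Sigma. det(Sigma) = 13·20 - (-6)² = 224.
  Sigma^{-1} = (1/det) · [[d, -b], [-b, a]] = [[0.0893, 0.0268],
 [0.0268, 0.058]].

Step 3 — form the quadratic (x - mu)^T · Sigma^{-1} · (x - mu):
  Sigma^{-1} · (x - mu) = (0.2411, 0.0223).
  (x - mu)^T · [Sigma^{-1} · (x - mu)] = (3)·(0.2411) + (-1)·(0.0223) = 0.7009.

Step 4 — take square root: d = √(0.7009) ≈ 0.8372.

d(x, mu) = √(0.7009) ≈ 0.8372


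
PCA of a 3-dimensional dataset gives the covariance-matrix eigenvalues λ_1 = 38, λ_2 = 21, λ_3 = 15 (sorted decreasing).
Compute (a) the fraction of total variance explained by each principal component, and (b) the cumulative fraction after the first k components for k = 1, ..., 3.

Step 1 — total variance = trace(Sigma) = Σ λ_i = 38 + 21 + 15 = 74.

Step 2 — fraction explained by component i = λ_i / Σ λ:
  PC1: 38/74 = 0.5135
  PC2: 21/74 = 0.2838
  PC3: 15/74 = 0.2027

Step 3 — cumulative fraction after k components = (λ_1 + ... + λ_k) / Σ λ:
  k = 1: 38/74 = 0.5135
  k = 2: (38 + 21)/74 = 59/74 = 0.7973
  k = 3: (38 + 21 + 15)/74 = 74/74 = 1

Summary (fraction, with percent):

explained: PC1 0.5135 (51.35%), PC2 0.2838 (28.38%), PC3 0.2027 (20.27%);  cumulative: 0.5135, 0.7973, 1


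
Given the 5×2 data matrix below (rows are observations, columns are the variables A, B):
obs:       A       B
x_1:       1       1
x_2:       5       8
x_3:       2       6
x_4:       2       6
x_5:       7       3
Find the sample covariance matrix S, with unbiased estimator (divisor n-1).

Step 1 — column means:
  mean(A) = (1 + 5 + 2 + 2 + 7) / 5 = 17/5 = 3.4
  mean(B) = (1 + 8 + 6 + 6 + 3) / 5 = 24/5 = 4.8

Step 2 — sample covariance S[i,j] = (1/(n-1)) · Σ_k (x_{k,i} - mean_i) · (x_{k,j} - mean_j), with n-1 = 4.
  S[A,A] = ((-2.4)·(-2.4) + (1.6)·(1.6) + (-1.4)·(-1.4) + (-1.4)·(-1.4) + (3.6)·(3.6)) / 4 = 25.2/4 = 6.3
  S[A,B] = ((-2.4)·(-3.8) + (1.6)·(3.2) + (-1.4)·(1.2) + (-1.4)·(1.2) + (3.6)·(-1.8)) / 4 = 4.4/4 = 1.1
  S[B,B] = ((-3.8)·(-3.8) + (3.2)·(3.2) + (1.2)·(1.2) + (1.2)·(1.2) + (-1.8)·(-1.8)) / 4 = 30.8/4 = 7.7

S is symmetric (S[j,i] = S[i,j]). Assembling:

S = [[6.3, 1.1],
 [1.1, 7.7]]


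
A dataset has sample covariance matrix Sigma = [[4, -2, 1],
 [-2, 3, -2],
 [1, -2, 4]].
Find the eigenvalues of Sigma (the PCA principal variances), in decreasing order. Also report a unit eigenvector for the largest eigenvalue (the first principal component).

Step 1 — characteristic polynomial p(λ) = det(λI - Sigma) = λ³ - tr·λ² + c_1·λ - det, where tr = trace, c_1 = sum of the principal 2×2 minors, det = det(Sigma):
  tr = 4 + 3 + 4 = 11,
  c_1 = (4·3 - (-2)²) + (4·4 - (1)²) + (3·4 - (-2)²) = 8 + 15 + 8 = 31,
  det = 4·(3·4 - (-2)²) - (-2)·((-2)·4 - (-2)·(1)) + (1)·((-2)·(-2) - 3·(1)) = 4·(8) - (-2)·(-6) + (1)·(1) = 21.
  So p(λ) = λ³ - 11λ² + 31λ - 21.
Step 2 — look for an integer root (rational root theorem: any rational root is an integer divisor of 21). Testing λ = 1:
  p(1) = 1 - 11 + 31 - 21 = 0  ✓
  Dividing out (λ - 1): p(λ) = (λ - 1)(λ² - 10λ + 21).
Step 3 — remaining eigenvalues from the quadratic λ² - 10λ + 21 = 0:
  Δ = 10² - 4·21 = 100 - 84 = 16,  λ = (10 ± √16)/2 = (10 ± 4)/2 = 7 or 3.
  Sorted: λ_1 = 7,  λ_2 = 3,  λ_3 = 1  (check: sum = 11 = tr ✓).

Step 4 — unit eigenvector for λ_1 = 7: v spans the null space of (Sigma - λ_1 I), whose rows are
  r_1 = (-3, -2, 1),  r_2 = (-2, -4, -2),  r_3 = (1, -2, -3).
  v is orthogonal to every row, so take v ∝ r_1 × r_2 = ((-2)·(-2) - (1)·(-4), (1)·(-2) - (-3)·(-2), (-3)·(-4) - (-2)·(-2)) = (8, -8, 8).
  Rescale (divide by 8): u = (1, -1, 1).
  ||u|| = √((1)² + (-1)² + (1)²) = √(3) ≈ 1.7321,  v_1 = u/||u|| ≈ (0.5774, -0.5774, 0.5774) (||v_1|| = 1).

λ_1 = 7,  λ_2 = 3,  λ_3 = 1;  v_1 ≈ (0.5774, -0.5774, 0.5774)


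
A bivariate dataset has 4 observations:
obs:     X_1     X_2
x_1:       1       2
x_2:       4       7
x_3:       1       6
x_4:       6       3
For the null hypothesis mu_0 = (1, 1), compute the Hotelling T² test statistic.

Step 1 — sample mean vector:
  mean(X_1) = (1 + 4 + 1 + 6) / 4 = 12/4 = 3
  mean(X_2) = (2 + 7 + 6 + 3) / 4 = 18/4 = 4.5
  x̄ = (3, 4.5),  deviation x̄ - mu_0 = (3, 4.5) - (1, 1) = (2, 3.5).

Step 2 — sample covariance matrix, S[i,j] = (1/(n-1)) · Σ_k (x_{k,i} - mean_i) · (x_{k,j} - mean_j), divisor n-1 = 3:
  S[X_1,X_1] = ((-2)·(-2) + (1)·(1) + (-2)·(-2) + (3)·(3)) / 3 = 18/3 = 6
  S[X_1,X_2] = ((-2)·(-2.5) + (1)·(2.5) + (-2)·(1.5) + (3)·(-1.5)) / 3 = 0/3 = 0
  S[X_2,X_2] = ((-2.5)·(-2.5) + (2.5)·(2.5) + (1.5)·(1.5) + (-1.5)·(-1.5)) / 3 = 17/3 = 5.6667
  S = [[6, 0],
 [0, 5.6667]].

Step 3 — invert S. det(S) = 6·5.6667 - (0)² = 34.
  S^{-1} = (1/det) · [[d, -b], [-b, a]] = [[0.1667, 0],
 [0, 0.1765]].

Step 4 — quadratic form (x̄ - mu_0)^T · S^{-1} · (x̄ - mu_0):
  S^{-1} · (x̄ - mu_0) = (0.3333, 0.6176),
  (x̄ - mu_0)^T · [...] = (2)·(0.3333) + (3.5)·(0.6176) = 2.8284.

Step 5 — scale by n: T² = 4 · 2.8284 = 11.3137.

T² ≈ 11.3137


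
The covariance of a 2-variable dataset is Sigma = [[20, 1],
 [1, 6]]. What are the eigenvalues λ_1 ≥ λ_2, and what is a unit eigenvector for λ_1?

Step 1 — characteristic polynomial of 2×2 Sigma:
  det(Sigma - λI) = λ² - trace · λ + det = 0.
  trace = 20 + 6 = 26, det = 20·6 - (1)² = 119.
Step 2 — discriminant:
  Δ = trace² - 4·det = 676 - 476 = 200.
Step 3 — eigenvalues:
  λ = (trace ± √Δ)/2 = (26 ± 14.1421)/2,
  λ_1 = 20.0711,  λ_2 = 5.9289.

Step 4 — unit eigenvector for λ_1: solve (Sigma - λ_1 I)v = 0. First row:
  (20 - 20.0711)·v_x + (1)·v_y = 0, i.e. (-0.0711)·v_x + (1)·v_y = 0,
  so v ∝ (b, λ_1 - a) = (1, 0.0711) = u.
  ||u|| = √((1)² + (0.0711)²) = √(1.0051) ≈ 1.0025,
  v_1 = u/||u|| ≈ (0.9975, 0.0709) (||v_1|| = 1).

λ_1 = 20.0711,  λ_2 = 5.9289;  v_1 ≈ (0.9975, 0.0709)


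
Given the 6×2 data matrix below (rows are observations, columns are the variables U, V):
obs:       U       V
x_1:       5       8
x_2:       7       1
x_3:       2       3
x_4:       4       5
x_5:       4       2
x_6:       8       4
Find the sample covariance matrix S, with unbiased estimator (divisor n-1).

Step 1 — column means:
  mean(U) = (5 + 7 + 2 + 4 + 4 + 8) / 6 = 30/6 = 5
  mean(V) = (8 + 1 + 3 + 5 + 2 + 4) / 6 = 23/6 = 3.8333

Step 2 — sample covariance S[i,j] = (1/(n-1)) · Σ_k (x_{k,i} - mean_i) · (x_{k,j} - mean_j), with n-1 = 5.
  S[U,U] = ((0)·(0) + (2)·(2) + (-3)·(-3) + (-1)·(-1) + (-1)·(-1) + (3)·(3)) / 5 = 24/5 = 4.8
  S[U,V] = ((0)·(4.1667) + (2)·(-2.8333) + (-3)·(-0.8333) + (-1)·(1.1667) + (-1)·(-1.8333) + (3)·(0.1667)) / 5 = -2/5 = -0.4
  S[V,V] = ((4.1667)·(4.1667) + (-2.8333)·(-2.8333) + (-0.8333)·(-0.8333) + (1.1667)·(1.1667) + (-1.8333)·(-1.8333) + (0.1667)·(0.1667)) / 5 = 30.8333/5 = 6.1667

S is symmetric (S[j,i] = S[i,j]). Assembling:

S = [[4.8, -0.4],
 [-0.4, 6.1667]]


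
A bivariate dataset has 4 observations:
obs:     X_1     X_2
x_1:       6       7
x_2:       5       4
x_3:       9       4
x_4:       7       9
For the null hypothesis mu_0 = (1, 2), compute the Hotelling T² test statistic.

Step 1 — sample mean vector:
  mean(X_1) = (6 + 5 + 9 + 7) / 4 = 27/4 = 6.75
  mean(X_2) = (7 + 4 + 4 + 9) / 4 = 24/4 = 6
  x̄ = (6.75, 6),  deviation x̄ - mu_0 = (6.75, 6) - (1, 2) = (5.75, 4).

Step 2 — sample covariance matrix, S[i,j] = (1/(n-1)) · Σ_k (x_{k,i} - mean_i) · (x_{k,j} - mean_j), divisor n-1 = 3:
  S[X_1,X_1] = ((-0.75)·(-0.75) + (-1.75)·(-1.75) + (2.25)·(2.25) + (0.25)·(0.25)) / 3 = 8.75/3 = 2.9167
  S[X_1,X_2] = ((-0.75)·(1) + (-1.75)·(-2) + (2.25)·(-2) + (0.25)·(3)) / 3 = -1/3 = -0.3333
  S[X_2,X_2] = ((1)·(1) + (-2)·(-2) + (-2)·(-2) + (3)·(3)) / 3 = 18/3 = 6
  S = [[2.9167, -0.3333],
 [-0.3333, 6]].

Step 3 — invert S. det(S) = 2.9167·6 - (-0.3333)² = 17.3889.
  S^{-1} = (1/det) · [[d, -b], [-b, a]] = [[0.345, 0.0192],
 [0.0192, 0.1677]].

Step 4 — quadratic form (x̄ - mu_0)^T · S^{-1} · (x̄ - mu_0):
  S^{-1} · (x̄ - mu_0) = (2.0607, 0.7812),
  (x̄ - mu_0)^T · [...] = (5.75)·(2.0607) + (4)·(0.7812) = 14.9736.

Step 5 — scale by n: T² = 4 · 14.9736 = 59.8946.

T² ≈ 59.8946


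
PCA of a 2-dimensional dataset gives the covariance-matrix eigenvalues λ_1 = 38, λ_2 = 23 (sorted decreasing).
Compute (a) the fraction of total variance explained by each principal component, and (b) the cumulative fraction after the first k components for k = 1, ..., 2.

Step 1 — total variance = trace(Sigma) = Σ λ_i = 38 + 23 = 61.

Step 2 — fraction explained by component i = λ_i / Σ λ:
  PC1: 38/61 = 0.623
  PC2: 23/61 = 0.377

Step 3 — cumulative fraction after k components = (λ_1 + ... + λ_k) / Σ λ:
  k = 1: 38/61 = 0.623
  k = 2: (38 + 23)/61 = 61/61 = 1

Summary (fraction, with percent):

explained: PC1 0.623 (62.3%), PC2 0.377 (37.7%);  cumulative: 0.623, 1


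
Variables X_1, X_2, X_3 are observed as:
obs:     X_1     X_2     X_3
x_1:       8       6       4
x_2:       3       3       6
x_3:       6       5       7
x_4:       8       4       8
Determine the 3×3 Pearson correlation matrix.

Step 1 — column means:
  mean(X_1) = (8 + 3 + 6 + 8) / 4 = 25/4 = 6.25
  mean(X_2) = (6 + 3 + 5 + 4) / 4 = 18/4 = 4.5
  mean(X_3) = (4 + 6 + 7 + 8) / 4 = 25/4 = 6.25

Step 2 — sample variances and covariances s[i,j] = (1/(n-1)) · Σ_k (x_{k,i} - mean_i) · (x_{k,j} - mean_j), with n-1 = 3:
  s[X_1,X_1] = ((1.75)·(1.75) + (-3.25)·(-3.25) + (-0.25)·(-0.25) + (1.75)·(1.75)) / 3 = 16.75/3 = 5.5833
  s[X_1,X_2] = ((1.75)·(1.5) + (-3.25)·(-1.5) + (-0.25)·(0.5) + (1.75)·(-0.5)) / 3 = 6.5/3 = 2.1667
  s[X_1,X_3] = ((1.75)·(-2.25) + (-3.25)·(-0.25) + (-0.25)·(0.75) + (1.75)·(1.75)) / 3 = -0.25/3 = -0.0833
  s[X_2,X_2] = ((1.5)·(1.5) + (-1.5)·(-1.5) + (0.5)·(0.5) + (-0.5)·(-0.5)) / 3 = 5/3 = 1.6667
  s[X_2,X_3] = ((1.5)·(-2.25) + (-1.5)·(-0.25) + (0.5)·(0.75) + (-0.5)·(1.75)) / 3 = -3.5/3 = -1.1667
  s[X_3,X_3] = ((-2.25)·(-2.25) + (-0.25)·(-0.25) + (0.75)·(0.75) + (1.75)·(1.75)) / 3 = 8.75/3 = 2.9167
  Sample standard deviations s_i = √(s[i,i]):
  s(X_1) = √(5.5833) = 2.3629
  s(X_2) = √(1.6667) = 1.291
  s(X_3) = √(2.9167) = 1.7078

Step 3 — r_{ij} = s_{ij} / (s_i · s_j):
  r[X_1,X_1] = 1 (diagonal).
  r[X_1,X_2] = 2.1667 / (2.3629 · 1.291) = 2.1667 / 3.0505 = 0.7103
  r[X_1,X_3] = -0.0833 / (2.3629 · 1.7078) = -0.0833 / 4.0354 = -0.0207
  r[X_2,X_2] = 1 (diagonal).
  r[X_2,X_3] = -1.1667 / (1.291 · 1.7078) = -1.1667 / 2.2048 = -0.5292
  r[X_3,X_3] = 1 (diagonal).

R is symmetric with unit diagonal. Assembling:

R = [[1, 0.7103, -0.0207],
 [0.7103, 1, -0.5292],
 [-0.0207, -0.5292, 1]]


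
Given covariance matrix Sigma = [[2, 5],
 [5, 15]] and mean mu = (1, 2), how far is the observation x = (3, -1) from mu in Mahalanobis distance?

Step 1 — centre the observation: (x - mu) = (2, -3).

Step 2 — invert Sigma. det(Sigma) = 2·15 - (5)² = 5.
  Sigma^{-1} = (1/det) · [[d, -b], [-b, a]] = [[3, -1],
 [-1, 0.4]].

Step 3 — form the quadratic (x - mu)^T · Sigma^{-1} · (x - mu):
  Sigma^{-1} · (x - mu) = (9, -3.2).
  (x - mu)^T · [Sigma^{-1} · (x - mu)] = (2)·(9) + (-3)·(-3.2) = 27.6.

Step 4 — take square root: d = √(27.6) ≈ 5.2536.

d(x, mu) = √(27.6) ≈ 5.2536


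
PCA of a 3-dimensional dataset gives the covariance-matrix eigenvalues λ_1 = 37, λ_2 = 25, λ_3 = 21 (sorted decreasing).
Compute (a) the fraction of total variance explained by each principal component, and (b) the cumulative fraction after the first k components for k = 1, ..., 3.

Step 1 — total variance = trace(Sigma) = Σ λ_i = 37 + 25 + 21 = 83.

Step 2 — fraction explained by component i = λ_i / Σ λ:
  PC1: 37/83 = 0.4458
  PC2: 25/83 = 0.3012
  PC3: 21/83 = 0.253

Step 3 — cumulative fraction after k components = (λ_1 + ... + λ_k) / Σ λ:
  k = 1: 37/83 = 0.4458
  k = 2: (37 + 25)/83 = 62/83 = 0.747
  k = 3: (37 + 25 + 21)/83 = 83/83 = 1

Summary (fraction, with percent):

explained: PC1 0.4458 (44.58%), PC2 0.3012 (30.12%), PC3 0.253 (25.3%);  cumulative: 0.4458, 0.747, 1


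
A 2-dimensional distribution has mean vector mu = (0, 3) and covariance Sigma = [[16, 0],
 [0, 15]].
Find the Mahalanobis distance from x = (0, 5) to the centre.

Step 1 — centre the observation: (x - mu) = (0, 2).

Step 2 — invert Sigma. det(Sigma) = 16·15 - (0)² = 240.
  Sigma^{-1} = (1/det) · [[d, -b], [-b, a]] = [[0.0625, 0],
 [0, 0.0667]].

Step 3 — form the quadratic (x - mu)^T · Sigma^{-1} · (x - mu):
  Sigma^{-1} · (x - mu) = (0, 0.1333).
  (x - mu)^T · [Sigma^{-1} · (x - mu)] = (0)·(0) + (2)·(0.1333) = 0.2667.

Step 4 — take square root: d = √(0.2667) ≈ 0.5164.

d(x, mu) = √(0.2667) ≈ 0.5164


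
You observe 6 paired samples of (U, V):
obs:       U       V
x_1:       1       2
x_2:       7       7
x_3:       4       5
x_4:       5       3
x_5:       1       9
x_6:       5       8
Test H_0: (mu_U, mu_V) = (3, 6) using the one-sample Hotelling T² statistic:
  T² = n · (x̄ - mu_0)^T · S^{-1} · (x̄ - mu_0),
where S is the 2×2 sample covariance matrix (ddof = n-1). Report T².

Step 1 — sample mean vector:
  mean(U) = (1 + 7 + 4 + 5 + 1 + 5) / 6 = 23/6 = 3.8333
  mean(V) = (2 + 7 + 5 + 3 + 9 + 8) / 6 = 34/6 = 5.6667
  x̄ = (3.8333, 5.6667),  deviation x̄ - mu_0 = (3.8333, 5.6667) - (3, 6) = (0.8333, -0.3333).

Step 2 — sample covariance matrix, S[i,j] = (1/(n-1)) · Σ_k (x_{k,i} - mean_i) · (x_{k,j} - mean_j), divisor n-1 = 5:
  S[U,U] = ((-2.8333)·(-2.8333) + (3.1667)·(3.1667) + (0.1667)·(0.1667) + (1.1667)·(1.1667) + (-2.8333)·(-2.8333) + (1.1667)·(1.1667)) / 5 = 28.8333/5 = 5.7667
  S[U,V] = ((-2.8333)·(-3.6667) + (3.1667)·(1.3333) + (0.1667)·(-0.6667) + (1.1667)·(-2.6667) + (-2.8333)·(3.3333) + (1.1667)·(2.3333)) / 5 = 4.6667/5 = 0.9333
  S[V,V] = ((-3.6667)·(-3.6667) + (1.3333)·(1.3333) + (-0.6667)·(-0.6667) + (-2.6667)·(-2.6667) + (3.3333)·(3.3333) + (2.3333)·(2.3333)) / 5 = 39.3333/5 = 7.8667
  S = [[5.7667, 0.9333],
 [0.9333, 7.8667]].

Step 3 — invert S. det(S) = 5.7667·7.8667 - (0.9333)² = 44.4933.
  S^{-1} = (1/det) · [[d, -b], [-b, a]] = [[0.1768, -0.021],
 [-0.021, 0.1296]].

Step 4 — quadratic form (x̄ - mu_0)^T · S^{-1} · (x̄ - mu_0):
  S^{-1} · (x̄ - mu_0) = (0.1543, -0.0607),
  (x̄ - mu_0)^T · [...] = (0.8333)·(0.1543) + (-0.3333)·(-0.0607) = 0.1488.

Step 5 — scale by n: T² = 6 · 0.1488 = 0.893.

T² ≈ 0.893


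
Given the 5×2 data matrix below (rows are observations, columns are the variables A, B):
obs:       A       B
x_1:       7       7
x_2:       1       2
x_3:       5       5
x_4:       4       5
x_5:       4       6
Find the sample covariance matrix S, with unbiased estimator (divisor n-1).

Step 1 — column means:
  mean(A) = (7 + 1 + 5 + 4 + 4) / 5 = 21/5 = 4.2
  mean(B) = (7 + 2 + 5 + 5 + 6) / 5 = 25/5 = 5

Step 2 — sample covariance S[i,j] = (1/(n-1)) · Σ_k (x_{k,i} - mean_i) · (x_{k,j} - mean_j), with n-1 = 4.
  S[A,A] = ((2.8)·(2.8) + (-3.2)·(-3.2) + (0.8)·(0.8) + (-0.2)·(-0.2) + (-0.2)·(-0.2)) / 4 = 18.8/4 = 4.7
  S[A,B] = ((2.8)·(2) + (-3.2)·(-3) + (0.8)·(0) + (-0.2)·(0) + (-0.2)·(1)) / 4 = 15/4 = 3.75
  S[B,B] = ((2)·(2) + (-3)·(-3) + (0)·(0) + (0)·(0) + (1)·(1)) / 4 = 14/4 = 3.5

S is symmetric (S[j,i] = S[i,j]). Assembling:

S = [[4.7, 3.75],
 [3.75, 3.5]]


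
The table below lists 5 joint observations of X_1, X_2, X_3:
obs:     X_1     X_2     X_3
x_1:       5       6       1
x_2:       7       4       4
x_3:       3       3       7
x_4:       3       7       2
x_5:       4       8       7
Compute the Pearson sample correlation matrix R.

Step 1 — column means:
  mean(X_1) = (5 + 7 + 3 + 3 + 4) / 5 = 22/5 = 4.4
  mean(X_2) = (6 + 4 + 3 + 7 + 8) / 5 = 28/5 = 5.6
  mean(X_3) = (1 + 4 + 7 + 2 + 7) / 5 = 21/5 = 4.2

Step 2 — sample variances and covariances s[i,j] = (1/(n-1)) · Σ_k (x_{k,i} - mean_i) · (x_{k,j} - mean_j), with n-1 = 4:
  s[X_1,X_1] = ((0.6)·(0.6) + (2.6)·(2.6) + (-1.4)·(-1.4) + (-1.4)·(-1.4) + (-0.4)·(-0.4)) / 4 = 11.2/4 = 2.8
  s[X_1,X_2] = ((0.6)·(0.4) + (2.6)·(-1.6) + (-1.4)·(-2.6) + (-1.4)·(1.4) + (-0.4)·(2.4)) / 4 = -3.2/4 = -0.8
  s[X_1,X_3] = ((0.6)·(-3.2) + (2.6)·(-0.2) + (-1.4)·(2.8) + (-1.4)·(-2.2) + (-0.4)·(2.8)) / 4 = -4.4/4 = -1.1
  s[X_2,X_2] = ((0.4)·(0.4) + (-1.6)·(-1.6) + (-2.6)·(-2.6) + (1.4)·(1.4) + (2.4)·(2.4)) / 4 = 17.2/4 = 4.3
  s[X_2,X_3] = ((0.4)·(-3.2) + (-1.6)·(-0.2) + (-2.6)·(2.8) + (1.4)·(-2.2) + (2.4)·(2.8)) / 4 = -4.6/4 = -1.15
  s[X_3,X_3] = ((-3.2)·(-3.2) + (-0.2)·(-0.2) + (2.8)·(2.8) + (-2.2)·(-2.2) + (2.8)·(2.8)) / 4 = 30.8/4 = 7.7
  Sample standard deviations s_i = √(s[i,i]):
  s(X_1) = √(2.8) = 1.6733
  s(X_2) = √(4.3) = 2.0736
  s(X_3) = √(7.7) = 2.7749

Step 3 — r_{ij} = s_{ij} / (s_i · s_j):
  r[X_1,X_1] = 1 (diagonal).
  r[X_1,X_2] = -0.8 / (1.6733 · 2.0736) = -0.8 / 3.4699 = -0.2306
  r[X_1,X_3] = -1.1 / (1.6733 · 2.7749) = -1.1 / 4.6433 = -0.2369
  r[X_2,X_2] = 1 (diagonal).
  r[X_2,X_3] = -1.15 / (2.0736 · 2.7749) = -1.15 / 5.7541 = -0.1999
  r[X_3,X_3] = 1 (diagonal).

R is symmetric with unit diagonal. Assembling:

R = [[1, -0.2306, -0.2369],
 [-0.2306, 1, -0.1999],
 [-0.2369, -0.1999, 1]]


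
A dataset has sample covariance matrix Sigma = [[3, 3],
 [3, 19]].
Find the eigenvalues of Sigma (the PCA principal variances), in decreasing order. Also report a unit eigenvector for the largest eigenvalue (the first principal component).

Step 1 — characteristic polynomial of 2×2 Sigma:
  det(Sigma - λI) = λ² - trace · λ + det = 0.
  trace = 3 + 19 = 22, det = 3·19 - (3)² = 48.
Step 2 — discriminant:
  Δ = trace² - 4·det = 484 - 192 = 292.
Step 3 — eigenvalues:
  λ = (trace ± √Δ)/2 = (22 ± 17.088)/2,
  λ_1 = 19.544,  λ_2 = 2.456.

Step 4 — unit eigenvector for λ_1: solve (Sigma - λ_1 I)v = 0. First row:
  (3 - 19.544)·v_x + (3)·v_y = 0, i.e. (-16.544)·v_x + (3)·v_y = 0,
  so v ∝ (b, λ_1 - a) = (3, 16.544) = u.
  ||u|| = √((3)² + (16.544)²) = √(282.7041) ≈ 16.8138,
  v_1 = u/||u|| ≈ (0.1784, 0.984) (||v_1|| = 1).

λ_1 = 19.544,  λ_2 = 2.456;  v_1 ≈ (0.1784, 0.984)


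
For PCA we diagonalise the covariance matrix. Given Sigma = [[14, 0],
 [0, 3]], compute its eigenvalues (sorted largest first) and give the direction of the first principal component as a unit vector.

Step 1 — characteristic polynomial of 2×2 Sigma:
  det(Sigma - λI) = λ² - trace · λ + det = 0.
  trace = 14 + 3 = 17, det = 14·3 - (0)² = 42.
Step 2 — discriminant:
  Δ = trace² - 4·det = 289 - 168 = 121.
Step 3 — eigenvalues:
  λ = (trace ± √Δ)/2 = (17 ± 11)/2,
  λ_1 = 14,  λ_2 = 3.

Step 4 — unit eigenvector for λ_1: Sigma is diagonal, so its eigenvectors are the coordinate axes. λ_1 = 14 is the diagonal entry on the first coordinate axis, hence
  v_1 = (1, 0) (||v_1|| = 1).

λ_1 = 14,  λ_2 = 3;  v_1 ≈ (1, 0)


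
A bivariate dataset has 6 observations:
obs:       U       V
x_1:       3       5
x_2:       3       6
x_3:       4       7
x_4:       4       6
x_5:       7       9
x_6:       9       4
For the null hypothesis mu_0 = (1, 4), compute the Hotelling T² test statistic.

Step 1 — sample mean vector:
  mean(U) = (3 + 3 + 4 + 4 + 7 + 9) / 6 = 30/6 = 5
  mean(V) = (5 + 6 + 7 + 6 + 9 + 4) / 6 = 37/6 = 6.1667
  x̄ = (5, 6.1667),  deviation x̄ - mu_0 = (5, 6.1667) - (1, 4) = (4, 2.1667).

Step 2 — sample covariance matrix, S[i,j] = (1/(n-1)) · Σ_k (x_{k,i} - mean_i) · (x_{k,j} - mean_j), divisor n-1 = 5:
  S[U,U] = ((-2)·(-2) + (-2)·(-2) + (-1)·(-1) + (-1)·(-1) + (2)·(2) + (4)·(4)) / 5 = 30/5 = 6
  S[U,V] = ((-2)·(-1.1667) + (-2)·(-0.1667) + (-1)·(0.8333) + (-1)·(-0.1667) + (2)·(2.8333) + (4)·(-2.1667)) / 5 = -1/5 = -0.2
  S[V,V] = ((-1.1667)·(-1.1667) + (-0.1667)·(-0.1667) + (0.8333)·(0.8333) + (-0.1667)·(-0.1667) + (2.8333)·(2.8333) + (-2.1667)·(-2.1667)) / 5 = 14.8333/5 = 2.9667
  S = [[6, -0.2],
 [-0.2, 2.9667]].

Step 3 — invert S. det(S) = 6·2.9667 - (-0.2)² = 17.76.
  S^{-1} = (1/det) · [[d, -b], [-b, a]] = [[0.167, 0.0113],
 [0.0113, 0.3378]].

Step 4 — quadratic form (x̄ - mu_0)^T · S^{-1} · (x̄ - mu_0):
  S^{-1} · (x̄ - mu_0) = (0.6926, 0.777),
  (x̄ - mu_0)^T · [...] = (4)·(0.6926) + (2.1667)·(0.777) = 4.4538.

Step 5 — scale by n: T² = 6 · 4.4538 = 26.723.

T² ≈ 26.723


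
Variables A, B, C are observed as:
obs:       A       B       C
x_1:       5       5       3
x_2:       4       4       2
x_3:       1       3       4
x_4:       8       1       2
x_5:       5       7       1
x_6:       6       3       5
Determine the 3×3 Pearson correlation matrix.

Step 1 — column means:
  mean(A) = (5 + 4 + 1 + 8 + 5 + 6) / 6 = 29/6 = 4.8333
  mean(B) = (5 + 4 + 3 + 1 + 7 + 3) / 6 = 23/6 = 3.8333
  mean(C) = (3 + 2 + 4 + 2 + 1 + 5) / 6 = 17/6 = 2.8333

Step 2 — sample variances and covariances s[i,j] = (1/(n-1)) · Σ_k (x_{k,i} - mean_i) · (x_{k,j} - mean_j), with n-1 = 5:
  s[A,A] = ((0.1667)·(0.1667) + (-0.8333)·(-0.8333) + (-3.8333)·(-3.8333) + (3.1667)·(3.1667) + (0.1667)·(0.1667) + (1.1667)·(1.1667)) / 5 = 26.8333/5 = 5.3667
  s[A,B] = ((0.1667)·(1.1667) + (-0.8333)·(0.1667) + (-3.8333)·(-0.8333) + (3.1667)·(-2.8333) + (0.1667)·(3.1667) + (1.1667)·(-0.8333)) / 5 = -6.1667/5 = -1.2333
  s[A,C] = ((0.1667)·(0.1667) + (-0.8333)·(-0.8333) + (-3.8333)·(1.1667) + (3.1667)·(-0.8333) + (0.1667)·(-1.8333) + (1.1667)·(2.1667)) / 5 = -4.1667/5 = -0.8333
  s[B,B] = ((1.1667)·(1.1667) + (0.1667)·(0.1667) + (-0.8333)·(-0.8333) + (-2.8333)·(-2.8333) + (3.1667)·(3.1667) + (-0.8333)·(-0.8333)) / 5 = 20.8333/5 = 4.1667
  s[B,C] = ((1.1667)·(0.1667) + (0.1667)·(-0.8333) + (-0.8333)·(1.1667) + (-2.8333)·(-0.8333) + (3.1667)·(-1.8333) + (-0.8333)·(2.1667)) / 5 = -6.1667/5 = -1.2333
  s[C,C] = ((0.1667)·(0.1667) + (-0.8333)·(-0.8333) + (1.1667)·(1.1667) + (-0.8333)·(-0.8333) + (-1.8333)·(-1.8333) + (2.1667)·(2.1667)) / 5 = 10.8333/5 = 2.1667
  Sample standard deviations s_i = √(s[i,i]):
  s(A) = √(5.3667) = 2.3166
  s(B) = √(4.1667) = 2.0412
  s(C) = √(2.1667) = 1.472

Step 3 — r_{ij} = s_{ij} / (s_i · s_j):
  r[A,A] = 1 (diagonal).
  r[A,B] = -1.2333 / (2.3166 · 2.0412) = -1.2333 / 4.7288 = -0.2608
  r[A,C] = -0.8333 / (2.3166 · 1.472) = -0.8333 / 3.41 = -0.2444
  r[B,B] = 1 (diagonal).
  r[B,C] = -1.2333 / (2.0412 · 1.472) = -1.2333 / 3.0046 = -0.4105
  r[C,C] = 1 (diagonal).

R is symmetric with unit diagonal. Assembling:

R = [[1, -0.2608, -0.2444],
 [-0.2608, 1, -0.4105],
 [-0.2444, -0.4105, 1]]


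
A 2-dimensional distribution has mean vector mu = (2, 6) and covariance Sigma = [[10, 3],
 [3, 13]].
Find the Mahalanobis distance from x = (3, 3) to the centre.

Step 1 — centre the observation: (x - mu) = (1, -3).

Step 2 — invert Sigma. det(Sigma) = 10·13 - (3)² = 121.
  Sigma^{-1} = (1/det) · [[d, -b], [-b, a]] = [[0.1074, -0.0248],
 [-0.0248, 0.0826]].

Step 3 — form the quadratic (x - mu)^T · Sigma^{-1} · (x - mu):
  Sigma^{-1} · (x - mu) = (0.1818, -0.2727).
  (x - mu)^T · [Sigma^{-1} · (x - mu)] = (1)·(0.1818) + (-3)·(-0.2727) = 1.

Step 4 — take square root: d = √(1) ≈ 1.

d(x, mu) = √(1) ≈ 1


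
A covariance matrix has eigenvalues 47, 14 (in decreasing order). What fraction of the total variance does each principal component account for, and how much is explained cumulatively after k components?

Step 1 — total variance = trace(Sigma) = Σ λ_i = 47 + 14 = 61.

Step 2 — fraction explained by component i = λ_i / Σ λ:
  PC1: 47/61 = 0.7705
  PC2: 14/61 = 0.2295

Step 3 — cumulative fraction after k components = (λ_1 + ... + λ_k) / Σ λ:
  k = 1: 47/61 = 0.7705
  k = 2: (47 + 14)/61 = 61/61 = 1

Summary (fraction, with percent):

explained: PC1 0.7705 (77.05%), PC2 0.2295 (22.95%);  cumulative: 0.7705, 1


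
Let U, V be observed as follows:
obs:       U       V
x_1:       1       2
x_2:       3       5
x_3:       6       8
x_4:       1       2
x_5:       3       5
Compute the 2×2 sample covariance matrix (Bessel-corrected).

Step 1 — column means:
  mean(U) = (1 + 3 + 6 + 1 + 3) / 5 = 14/5 = 2.8
  mean(V) = (2 + 5 + 8 + 2 + 5) / 5 = 22/5 = 4.4

Step 2 — sample covariance S[i,j] = (1/(n-1)) · Σ_k (x_{k,i} - mean_i) · (x_{k,j} - mean_j), with n-1 = 4.
  S[U,U] = ((-1.8)·(-1.8) + (0.2)·(0.2) + (3.2)·(3.2) + (-1.8)·(-1.8) + (0.2)·(0.2)) / 4 = 16.8/4 = 4.2
  S[U,V] = ((-1.8)·(-2.4) + (0.2)·(0.6) + (3.2)·(3.6) + (-1.8)·(-2.4) + (0.2)·(0.6)) / 4 = 20.4/4 = 5.1
  S[V,V] = ((-2.4)·(-2.4) + (0.6)·(0.6) + (3.6)·(3.6) + (-2.4)·(-2.4) + (0.6)·(0.6)) / 4 = 25.2/4 = 6.3

S is symmetric (S[j,i] = S[i,j]). Assembling:

S = [[4.2, 5.1],
 [5.1, 6.3]]


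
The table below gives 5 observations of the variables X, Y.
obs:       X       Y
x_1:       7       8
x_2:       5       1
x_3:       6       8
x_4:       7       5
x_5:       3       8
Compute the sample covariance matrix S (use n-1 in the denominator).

Step 1 — column means:
  mean(X) = (7 + 5 + 6 + 7 + 3) / 5 = 28/5 = 5.6
  mean(Y) = (8 + 1 + 8 + 5 + 8) / 5 = 30/5 = 6

Step 2 — sample covariance S[i,j] = (1/(n-1)) · Σ_k (x_{k,i} - mean_i) · (x_{k,j} - mean_j), with n-1 = 4.
  S[X,X] = ((1.4)·(1.4) + (-0.6)·(-0.6) + (0.4)·(0.4) + (1.4)·(1.4) + (-2.6)·(-2.6)) / 4 = 11.2/4 = 2.8
  S[X,Y] = ((1.4)·(2) + (-0.6)·(-5) + (0.4)·(2) + (1.4)·(-1) + (-2.6)·(2)) / 4 = 0/4 = 0
  S[Y,Y] = ((2)·(2) + (-5)·(-5) + (2)·(2) + (-1)·(-1) + (2)·(2)) / 4 = 38/4 = 9.5

S is symmetric (S[j,i] = S[i,j]). Assembling:

S = [[2.8, 0],
 [0, 9.5]]


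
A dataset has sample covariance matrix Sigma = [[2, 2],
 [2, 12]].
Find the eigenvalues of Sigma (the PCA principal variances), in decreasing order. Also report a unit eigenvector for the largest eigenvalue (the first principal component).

Step 1 — characteristic polynomial of 2×2 Sigma:
  det(Sigma - λI) = λ² - trace · λ + det = 0.
  trace = 2 + 12 = 14, det = 2·12 - (2)² = 20.
Step 2 — discriminant:
  Δ = trace² - 4·det = 196 - 80 = 116.
Step 3 — eigenvalues:
  λ = (trace ± √Δ)/2 = (14 ± 10.7703)/2,
  λ_1 = 12.3852,  λ_2 = 1.6148.

Step 4 — unit eigenvector for λ_1: solve (Sigma - λ_1 I)v = 0. First row:
  (2 - 12.3852)·v_x + (2)·v_y = 0, i.e. (-10.3852)·v_x + (2)·v_y = 0,
  so v ∝ (b, λ_1 - a) = (2, 10.3852) = u.
  ||u|| = √((2)² + (10.3852)²) = √(111.8516) ≈ 10.576,
  v_1 = u/||u|| ≈ (0.1891, 0.982) (||v_1|| = 1).

λ_1 = 12.3852,  λ_2 = 1.6148;  v_1 ≈ (0.1891, 0.982)


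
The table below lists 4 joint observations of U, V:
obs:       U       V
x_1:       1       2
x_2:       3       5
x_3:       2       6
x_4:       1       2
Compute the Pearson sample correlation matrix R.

Step 1 — column means:
  mean(U) = (1 + 3 + 2 + 1) / 4 = 7/4 = 1.75
  mean(V) = (2 + 5 + 6 + 2) / 4 = 15/4 = 3.75

Step 2 — sample variances and covariances s[i,j] = (1/(n-1)) · Σ_k (x_{k,i} - mean_i) · (x_{k,j} - mean_j), with n-1 = 3:
  s[U,U] = ((-0.75)·(-0.75) + (1.25)·(1.25) + (0.25)·(0.25) + (-0.75)·(-0.75)) / 3 = 2.75/3 = 0.9167
  s[U,V] = ((-0.75)·(-1.75) + (1.25)·(1.25) + (0.25)·(2.25) + (-0.75)·(-1.75)) / 3 = 4.75/3 = 1.5833
  s[V,V] = ((-1.75)·(-1.75) + (1.25)·(1.25) + (2.25)·(2.25) + (-1.75)·(-1.75)) / 3 = 12.75/3 = 4.25
  Sample standard deviations s_i = √(s[i,i]):
  s(U) = √(0.9167) = 0.9574
  s(V) = √(4.25) = 2.0616

Step 3 — r_{ij} = s_{ij} / (s_i · s_j):
  r[U,U] = 1 (diagonal).
  r[U,V] = 1.5833 / (0.9574 · 2.0616) = 1.5833 / 1.9738 = 0.8022
  r[V,V] = 1 (diagonal).

R is symmetric with unit diagonal. Assembling:

R = [[1, 0.8022],
 [0.8022, 1]]


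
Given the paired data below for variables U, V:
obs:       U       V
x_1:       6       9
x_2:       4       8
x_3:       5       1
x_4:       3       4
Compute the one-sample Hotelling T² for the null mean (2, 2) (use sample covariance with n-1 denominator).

Step 1 — sample mean vector:
  mean(U) = (6 + 4 + 5 + 3) / 4 = 18/4 = 4.5
  mean(V) = (9 + 8 + 1 + 4) / 4 = 22/4 = 5.5
  x̄ = (4.5, 5.5),  deviation x̄ - mu_0 = (4.5, 5.5) - (2, 2) = (2.5, 3.5).

Step 2 — sample covariance matrix, S[i,j] = (1/(n-1)) · Σ_k (x_{k,i} - mean_i) · (x_{k,j} - mean_j), divisor n-1 = 3:
  S[U,U] = ((1.5)·(1.5) + (-0.5)·(-0.5) + (0.5)·(0.5) + (-1.5)·(-1.5)) / 3 = 5/3 = 1.6667
  S[U,V] = ((1.5)·(3.5) + (-0.5)·(2.5) + (0.5)·(-4.5) + (-1.5)·(-1.5)) / 3 = 4/3 = 1.3333
  S[V,V] = ((3.5)·(3.5) + (2.5)·(2.5) + (-4.5)·(-4.5) + (-1.5)·(-1.5)) / 3 = 41/3 = 13.6667
  S = [[1.6667, 1.3333],
 [1.3333, 13.6667]].

Step 3 — invert S. det(S) = 1.6667·13.6667 - (1.3333)² = 21.
  S^{-1} = (1/det) · [[d, -b], [-b, a]] = [[0.6508, -0.0635],
 [-0.0635, 0.0794]].

Step 4 — quadratic form (x̄ - mu_0)^T · S^{-1} · (x̄ - mu_0):
  S^{-1} · (x̄ - mu_0) = (1.4048, 0.119),
  (x̄ - mu_0)^T · [...] = (2.5)·(1.4048) + (3.5)·(0.119) = 3.9286.

Step 5 — scale by n: T² = 4 · 3.9286 = 15.7143.

T² ≈ 15.7143


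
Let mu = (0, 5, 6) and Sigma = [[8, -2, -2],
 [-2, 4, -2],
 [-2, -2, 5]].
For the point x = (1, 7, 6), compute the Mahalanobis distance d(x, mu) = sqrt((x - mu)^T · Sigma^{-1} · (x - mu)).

Step 1 — centre the observation: (x - mu) = (1, 2, 0).

Step 2 — invert Sigma (cofactor / det for 3×3, or solve directly):
  Sigma^{-1} = [[0.2105, 0.1842, 0.1579],
 [0.1842, 0.4737, 0.2632],
 [0.1579, 0.2632, 0.3684]].

Step 3 — form the quadratic (x - mu)^T · Sigma^{-1} · (x - mu):
  Sigma^{-1} · (x - mu) = (0.5789, 1.1316, 0.6842).
  (x - mu)^T · [Sigma^{-1} · (x - mu)] = (1)·(0.5789) + (2)·(1.1316) + (0)·(0.6842) = 2.8421.

Step 4 — take square root: d = √(2.8421) ≈ 1.6859.

d(x, mu) = √(2.8421) ≈ 1.6859


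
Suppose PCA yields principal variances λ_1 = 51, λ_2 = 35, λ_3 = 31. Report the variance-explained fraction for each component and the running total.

Step 1 — total variance = trace(Sigma) = Σ λ_i = 51 + 35 + 31 = 117.

Step 2 — fraction explained by component i = λ_i / Σ λ:
  PC1: 51/117 = 0.4359
  PC2: 35/117 = 0.2991
  PC3: 31/117 = 0.265

Step 3 — cumulative fraction after k components = (λ_1 + ... + λ_k) / Σ λ:
  k = 1: 51/117 = 0.4359
  k = 2: (51 + 35)/117 = 86/117 = 0.735
  k = 3: (51 + 35 + 31)/117 = 117/117 = 1

Summary (fraction, with percent):

explained: PC1 0.4359 (43.59%), PC2 0.2991 (29.91%), PC3 0.265 (26.5%);  cumulative: 0.4359, 0.735, 1


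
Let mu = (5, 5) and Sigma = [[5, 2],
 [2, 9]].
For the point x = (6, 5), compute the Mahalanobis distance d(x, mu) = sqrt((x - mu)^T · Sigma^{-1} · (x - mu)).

Step 1 — centre the observation: (x - mu) = (1, 0).

Step 2 — invert Sigma. det(Sigma) = 5·9 - (2)² = 41.
  Sigma^{-1} = (1/det) · [[d, -b], [-b, a]] = [[0.2195, -0.0488],
 [-0.0488, 0.122]].

Step 3 — form the quadratic (x - mu)^T · Sigma^{-1} · (x - mu):
  Sigma^{-1} · (x - mu) = (0.2195, -0.0488).
  (x - mu)^T · [Sigma^{-1} · (x - mu)] = (1)·(0.2195) + (0)·(-0.0488) = 0.2195.

Step 4 — take square root: d = √(0.2195) ≈ 0.4685.

d(x, mu) = √(0.2195) ≈ 0.4685


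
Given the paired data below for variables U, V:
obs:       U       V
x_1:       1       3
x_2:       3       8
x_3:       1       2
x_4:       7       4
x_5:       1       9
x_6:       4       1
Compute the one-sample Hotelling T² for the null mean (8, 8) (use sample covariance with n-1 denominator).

Step 1 — sample mean vector:
  mean(U) = (1 + 3 + 1 + 7 + 1 + 4) / 6 = 17/6 = 2.8333
  mean(V) = (3 + 8 + 2 + 4 + 9 + 1) / 6 = 27/6 = 4.5
  x̄ = (2.8333, 4.5),  deviation x̄ - mu_0 = (2.8333, 4.5) - (8, 8) = (-5.1667, -3.5).

Step 2 — sample covariance matrix, S[i,j] = (1/(n-1)) · Σ_k (x_{k,i} - mean_i) · (x_{k,j} - mean_j), divisor n-1 = 5:
  S[U,U] = ((-1.8333)·(-1.8333) + (0.1667)·(0.1667) + (-1.8333)·(-1.8333) + (4.1667)·(4.1667) + (-1.8333)·(-1.8333) + (1.1667)·(1.1667)) / 5 = 28.8333/5 = 5.7667
  S[U,V] = ((-1.8333)·(-1.5) + (0.1667)·(3.5) + (-1.8333)·(-2.5) + (4.1667)·(-0.5) + (-1.8333)·(4.5) + (1.1667)·(-3.5)) / 5 = -6.5/5 = -1.3
  S[V,V] = ((-1.5)·(-1.5) + (3.5)·(3.5) + (-2.5)·(-2.5) + (-0.5)·(-0.5) + (4.5)·(4.5) + (-3.5)·(-3.5)) / 5 = 53.5/5 = 10.7
  S = [[5.7667, -1.3],
 [-1.3, 10.7]].

Step 3 — invert S. det(S) = 5.7667·10.7 - (-1.3)² = 60.0133.
  S^{-1} = (1/det) · [[d, -b], [-b, a]] = [[0.1783, 0.0217],
 [0.0217, 0.0961]].

Step 4 — quadratic form (x̄ - mu_0)^T · S^{-1} · (x̄ - mu_0):
  S^{-1} · (x̄ - mu_0) = (-0.997, -0.4482),
  (x̄ - mu_0)^T · [...] = (-5.1667)·(-0.997) + (-3.5)·(-0.4482) = 6.72.

Step 5 — scale by n: T² = 6 · 6.72 = 40.3199.

T² ≈ 40.3199


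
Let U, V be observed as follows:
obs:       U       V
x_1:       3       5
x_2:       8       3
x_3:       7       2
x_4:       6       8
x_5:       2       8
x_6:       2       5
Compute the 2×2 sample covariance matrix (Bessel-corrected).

Step 1 — column means:
  mean(U) = (3 + 8 + 7 + 6 + 2 + 2) / 6 = 28/6 = 4.6667
  mean(V) = (5 + 3 + 2 + 8 + 8 + 5) / 6 = 31/6 = 5.1667

Step 2 — sample covariance S[i,j] = (1/(n-1)) · Σ_k (x_{k,i} - mean_i) · (x_{k,j} - mean_j), with n-1 = 5.
  S[U,U] = ((-1.6667)·(-1.6667) + (3.3333)·(3.3333) + (2.3333)·(2.3333) + (1.3333)·(1.3333) + (-2.6667)·(-2.6667) + (-2.6667)·(-2.6667)) / 5 = 35.3333/5 = 7.0667
  S[U,V] = ((-1.6667)·(-0.1667) + (3.3333)·(-2.1667) + (2.3333)·(-3.1667) + (1.3333)·(2.8333) + (-2.6667)·(2.8333) + (-2.6667)·(-0.1667)) / 5 = -17.6667/5 = -3.5333
  S[V,V] = ((-0.1667)·(-0.1667) + (-2.1667)·(-2.1667) + (-3.1667)·(-3.1667) + (2.8333)·(2.8333) + (2.8333)·(2.8333) + (-0.1667)·(-0.1667)) / 5 = 30.8333/5 = 6.1667

S is symmetric (S[j,i] = S[i,j]). Assembling:

S = [[7.0667, -3.5333],
 [-3.5333, 6.1667]]


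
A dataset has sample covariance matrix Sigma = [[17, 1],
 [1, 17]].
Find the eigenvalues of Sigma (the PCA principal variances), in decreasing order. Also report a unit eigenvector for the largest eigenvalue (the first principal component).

Step 1 — characteristic polynomial of 2×2 Sigma:
  det(Sigma - λI) = λ² - trace · λ + det = 0.
  trace = 17 + 17 = 34, det = 17·17 - (1)² = 288.
Step 2 — discriminant:
  Δ = trace² - 4·det = 1156 - 1152 = 4.
Step 3 — eigenvalues:
  λ = (trace ± √Δ)/2 = (34 ± 2)/2,
  λ_1 = 18,  λ_2 = 16.

Step 4 — unit eigenvector for λ_1: solve (Sigma - λ_1 I)v = 0. First row:
  (17 - 18)·v_x + (1)·v_y = 0, i.e. (-1)·v_x + (1)·v_y = 0,
  so v ∝ (b, λ_1 - a) = (1, 1) = u.
  ||u|| = √((1)² + (1)²) = √(2) ≈ 1.4142,
  v_1 = u/||u|| ≈ (0.7071, 0.7071) (||v_1|| = 1).

λ_1 = 18,  λ_2 = 16;  v_1 ≈ (0.7071, 0.7071)


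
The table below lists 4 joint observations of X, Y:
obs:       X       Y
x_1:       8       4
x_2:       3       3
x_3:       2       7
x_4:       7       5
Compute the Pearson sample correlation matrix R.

Step 1 — column means:
  mean(X) = (8 + 3 + 2 + 7) / 4 = 20/4 = 5
  mean(Y) = (4 + 3 + 7 + 5) / 4 = 19/4 = 4.75

Step 2 — sample variances and covariances s[i,j] = (1/(n-1)) · Σ_k (x_{k,i} - mean_i) · (x_{k,j} - mean_j), with n-1 = 3:
  s[X,X] = ((3)·(3) + (-2)·(-2) + (-3)·(-3) + (2)·(2)) / 3 = 26/3 = 8.6667
  s[X,Y] = ((3)·(-0.75) + (-2)·(-1.75) + (-3)·(2.25) + (2)·(0.25)) / 3 = -5/3 = -1.6667
  s[Y,Y] = ((-0.75)·(-0.75) + (-1.75)·(-1.75) + (2.25)·(2.25) + (0.25)·(0.25)) / 3 = 8.75/3 = 2.9167
  Sample standard deviations s_i = √(s[i,i]):
  s(X) = √(8.6667) = 2.9439
  s(Y) = √(2.9167) = 1.7078

Step 3 — r_{ij} = s_{ij} / (s_i · s_j):
  r[X,X] = 1 (diagonal).
  r[X,Y] = -1.6667 / (2.9439 · 1.7078) = -1.6667 / 5.0277 = -0.3315
  r[Y,Y] = 1 (diagonal).

R is symmetric with unit diagonal. Assembling:

R = [[1, -0.3315],
 [-0.3315, 1]]


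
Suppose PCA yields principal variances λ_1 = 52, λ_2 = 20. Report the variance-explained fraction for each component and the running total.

Step 1 — total variance = trace(Sigma) = Σ λ_i = 52 + 20 = 72.

Step 2 — fraction explained by component i = λ_i / Σ λ:
  PC1: 52/72 = 0.7222
  PC2: 20/72 = 0.2778

Step 3 — cumulative fraction after k components = (λ_1 + ... + λ_k) / Σ λ:
  k = 1: 52/72 = 0.7222
  k = 2: (52 + 20)/72 = 72/72 = 1

Summary (fraction, with percent):

explained: PC1 0.7222 (72.22%), PC2 0.2778 (27.78%);  cumulative: 0.7222, 1


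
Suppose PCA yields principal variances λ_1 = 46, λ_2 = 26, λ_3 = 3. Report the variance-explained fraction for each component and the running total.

Step 1 — total variance = trace(Sigma) = Σ λ_i = 46 + 26 + 3 = 75.

Step 2 — fraction explained by component i = λ_i / Σ λ:
  PC1: 46/75 = 0.6133
  PC2: 26/75 = 0.3467
  PC3: 3/75 = 0.04

Step 3 — cumulative fraction after k components = (λ_1 + ... + λ_k) / Σ λ:
  k = 1: 46/75 = 0.6133
  k = 2: (46 + 26)/75 = 72/75 = 0.96
  k = 3: (46 + 26 + 3)/75 = 75/75 = 1

Summary (fraction, with percent):

explained: PC1 0.6133 (61.33%), PC2 0.3467 (34.67%), PC3 0.04 (4%);  cumulative: 0.6133, 0.96, 1


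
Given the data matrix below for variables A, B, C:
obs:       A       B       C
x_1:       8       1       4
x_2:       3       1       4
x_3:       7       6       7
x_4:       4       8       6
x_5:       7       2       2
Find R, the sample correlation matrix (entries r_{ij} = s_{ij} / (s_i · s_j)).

Step 1 — column means:
  mean(A) = (8 + 3 + 7 + 4 + 7) / 5 = 29/5 = 5.8
  mean(B) = (1 + 1 + 6 + 8 + 2) / 5 = 18/5 = 3.6
  mean(C) = (4 + 4 + 7 + 6 + 2) / 5 = 23/5 = 4.6

Step 2 — sample variances and covariances s[i,j] = (1/(n-1)) · Σ_k (x_{k,i} - mean_i) · (x_{k,j} - mean_j), with n-1 = 4:
  s[A,A] = ((2.2)·(2.2) + (-2.8)·(-2.8) + (1.2)·(1.2) + (-1.8)·(-1.8) + (1.2)·(1.2)) / 4 = 18.8/4 = 4.7
  s[A,B] = ((2.2)·(-2.6) + (-2.8)·(-2.6) + (1.2)·(2.4) + (-1.8)·(4.4) + (1.2)·(-1.6)) / 4 = -5.4/4 = -1.35
  s[A,C] = ((2.2)·(-0.6) + (-2.8)·(-0.6) + (1.2)·(2.4) + (-1.8)·(1.4) + (1.2)·(-2.6)) / 4 = -2.4/4 = -0.6
  s[B,B] = ((-2.6)·(-2.6) + (-2.6)·(-2.6) + (2.4)·(2.4) + (4.4)·(4.4) + (-1.6)·(-1.6)) / 4 = 41.2/4 = 10.3
  s[B,C] = ((-2.6)·(-0.6) + (-2.6)·(-0.6) + (2.4)·(2.4) + (4.4)·(1.4) + (-1.6)·(-2.6)) / 4 = 19.2/4 = 4.8
  s[C,C] = ((-0.6)·(-0.6) + (-0.6)·(-0.6) + (2.4)·(2.4) + (1.4)·(1.4) + (-2.6)·(-2.6)) / 4 = 15.2/4 = 3.8
  Sample standard deviations s_i = √(s[i,i]):
  s(A) = √(4.7) = 2.1679
  s(B) = √(10.3) = 3.2094
  s(C) = √(3.8) = 1.9494

Step 3 — r_{ij} = s_{ij} / (s_i · s_j):
  r[A,A] = 1 (diagonal).
  r[A,B] = -1.35 / (2.1679 · 3.2094) = -1.35 / 6.9577 = -0.194
  r[A,C] = -0.6 / (2.1679 · 1.9494) = -0.6 / 4.2261 = -0.142
  r[B,B] = 1 (diagonal).
  r[B,C] = 4.8 / (3.2094 · 1.9494) = 4.8 / 6.2562 = 0.7672
  r[C,C] = 1 (diagonal).

R is symmetric with unit diagonal. Assembling:

R = [[1, -0.194, -0.142],
 [-0.194, 1, 0.7672],
 [-0.142, 0.7672, 1]]


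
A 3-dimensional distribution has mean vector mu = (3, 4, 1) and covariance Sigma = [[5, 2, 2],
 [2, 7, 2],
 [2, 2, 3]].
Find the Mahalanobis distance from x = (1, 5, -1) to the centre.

Step 1 — centre the observation: (x - mu) = (-2, 1, -2).

Step 2 — invert Sigma (cofactor / det for 3×3, or solve directly):
  Sigma^{-1} = [[0.2787, -0.0328, -0.1639],
 [-0.0328, 0.1803, -0.0984],
 [-0.1639, -0.0984, 0.5082]].

Step 3 — form the quadratic (x - mu)^T · Sigma^{-1} · (x - mu):
  Sigma^{-1} · (x - mu) = (-0.2623, 0.4426, -0.7869).
  (x - mu)^T · [Sigma^{-1} · (x - mu)] = (-2)·(-0.2623) + (1)·(0.4426) + (-2)·(-0.7869) = 2.541.

Step 4 — take square root: d = √(2.541) ≈ 1.594.

d(x, mu) = √(2.541) ≈ 1.594
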